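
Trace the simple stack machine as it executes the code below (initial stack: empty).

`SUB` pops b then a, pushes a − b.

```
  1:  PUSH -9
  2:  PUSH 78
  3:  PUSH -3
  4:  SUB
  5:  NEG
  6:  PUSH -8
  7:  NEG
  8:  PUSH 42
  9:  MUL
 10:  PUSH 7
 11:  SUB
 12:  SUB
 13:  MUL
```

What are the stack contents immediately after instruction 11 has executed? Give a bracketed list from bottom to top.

[-9, -81, 329]

PUSH -9 -> -9
PUSH 78 -> -9 78
PUSH -3 -> -9 78 -3
SUB     -> -9 81
NEG     -> -9 -81
PUSH -8 -> -9 -81 -8
NEG     -> -9 -81 8
PUSH 42 -> -9 -81 8 42
MUL     -> -9 -81 336
PUSH 7  -> -9 -81 336 7
SUB     -> -9 -81 329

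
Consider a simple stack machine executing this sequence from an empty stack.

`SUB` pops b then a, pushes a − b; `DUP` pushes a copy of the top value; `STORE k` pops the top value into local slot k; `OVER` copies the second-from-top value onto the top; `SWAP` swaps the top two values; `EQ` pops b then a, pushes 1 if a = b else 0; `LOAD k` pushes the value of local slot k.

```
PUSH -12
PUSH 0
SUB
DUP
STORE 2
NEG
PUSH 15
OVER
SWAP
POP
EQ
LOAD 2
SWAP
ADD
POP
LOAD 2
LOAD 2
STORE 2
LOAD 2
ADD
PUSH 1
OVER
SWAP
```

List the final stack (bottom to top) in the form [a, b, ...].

[-24, -24, 1]

PUSH -12  -12
PUSH 0    -12 0
SUB       -12
DUP       -12 -12
STORE 2   -12
NEG       12
PUSH 15   12 15
OVER      12 15 12
SWAP      12 12 15
POP       12 12
EQ        1
LOAD 2    1 -12
SWAP      -12 1
ADD       -11
POP       (empty)
LOAD 2    -12
LOAD 2    -12 -12
STORE 2   -12
LOAD 2    -12 -12
ADD       -24
PUSH 1    -24 1
OVER      -24 1 -24
SWAP      -24 -24 1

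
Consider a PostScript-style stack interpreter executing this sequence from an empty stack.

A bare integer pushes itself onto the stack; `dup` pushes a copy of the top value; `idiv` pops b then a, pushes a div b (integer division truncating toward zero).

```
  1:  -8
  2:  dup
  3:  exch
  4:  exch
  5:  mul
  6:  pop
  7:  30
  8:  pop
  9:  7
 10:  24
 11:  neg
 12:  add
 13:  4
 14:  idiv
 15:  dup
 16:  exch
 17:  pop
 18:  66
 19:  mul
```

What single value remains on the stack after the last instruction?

-8   : -8
dup  : -8 -8
exch : -8 -8
exch : -8 -8
mul  : 64
pop  : (empty)
30   : 30
pop  : (empty)
7    : 7
24   : 7 24
neg  : 7 -24
add  : -17
4    : -17 4
idiv : -4
dup  : -4 -4
exch : -4 -4
pop  : -4
66   : -4 66
mul  : -264

-264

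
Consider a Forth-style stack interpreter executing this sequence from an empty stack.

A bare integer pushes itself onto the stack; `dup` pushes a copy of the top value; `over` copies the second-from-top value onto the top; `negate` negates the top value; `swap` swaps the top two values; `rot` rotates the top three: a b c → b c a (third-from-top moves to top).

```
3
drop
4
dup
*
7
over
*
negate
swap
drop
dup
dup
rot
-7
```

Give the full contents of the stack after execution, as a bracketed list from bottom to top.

[-112, -112, -112, -7]

3      -> [3]
drop   -> []
4      -> [4]
dup    -> [4, 4]
*      -> [16]
7      -> [16, 7]
over   -> [16, 7, 16]
*      -> [16, 112]
negate -> [16, -112]
swap   -> [-112, 16]
drop   -> [-112]
dup    -> [-112, -112]
dup    -> [-112, -112, -112]
rot    -> [-112, -112, -112]
-7     -> [-112, -112, -112, -7]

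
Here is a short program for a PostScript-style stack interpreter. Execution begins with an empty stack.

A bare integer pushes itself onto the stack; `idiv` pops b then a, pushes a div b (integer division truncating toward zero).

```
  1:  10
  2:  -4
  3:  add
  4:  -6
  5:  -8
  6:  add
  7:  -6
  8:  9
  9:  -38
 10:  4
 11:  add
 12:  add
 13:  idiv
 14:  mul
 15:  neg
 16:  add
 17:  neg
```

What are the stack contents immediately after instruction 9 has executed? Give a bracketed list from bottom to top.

[6, -14, -6, 9, -38]

10   10
-4   10 -4
add  6
-6   6 -6
-8   6 -6 -8
add  6 -14
-6   6 -14 -6
9    6 -14 -6 9
-38  6 -14 -6 9 -38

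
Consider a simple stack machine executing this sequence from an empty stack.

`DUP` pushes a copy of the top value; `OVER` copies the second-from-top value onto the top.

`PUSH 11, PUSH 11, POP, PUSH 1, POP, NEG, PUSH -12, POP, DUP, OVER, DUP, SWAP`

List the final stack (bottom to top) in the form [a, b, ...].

[-11, -11, -11, -11]

PUSH 11  -> [11]
PUSH 11  -> [11, 11]
POP      -> [11]
PUSH 1   -> [11, 1]
POP      -> [11]
NEG      -> [-11]
PUSH -12 -> [-11, -12]
POP      -> [-11]
DUP      -> [-11, -11]
OVER     -> [-11, -11, -11]
DUP      -> [-11, -11, -11, -11]
SWAP     -> [-11, -11, -11, -11]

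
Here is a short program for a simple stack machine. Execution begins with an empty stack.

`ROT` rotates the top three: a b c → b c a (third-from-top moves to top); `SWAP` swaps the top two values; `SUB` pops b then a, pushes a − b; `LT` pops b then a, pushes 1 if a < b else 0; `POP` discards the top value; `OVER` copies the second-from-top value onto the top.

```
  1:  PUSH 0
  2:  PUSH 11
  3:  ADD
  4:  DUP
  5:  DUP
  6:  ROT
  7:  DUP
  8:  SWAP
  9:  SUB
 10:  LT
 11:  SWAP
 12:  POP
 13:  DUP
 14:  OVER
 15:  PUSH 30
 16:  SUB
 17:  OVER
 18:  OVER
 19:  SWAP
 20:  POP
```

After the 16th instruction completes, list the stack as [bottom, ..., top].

[0, 0, -30]

PUSH 0   [0]
PUSH 11  [0, 11]
ADD      [11]
DUP      [11, 11]
DUP      [11, 11, 11]
ROT      [11, 11, 11]
DUP      [11, 11, 11, 11]
SWAP     [11, 11, 11, 11]
SUB      [11, 11, 0]
LT       [11, 0]
SWAP     [0, 11]
POP      [0]
DUP      [0, 0]
OVER     [0, 0, 0]
PUSH 30  [0, 0, 0, 30]
SUB      [0, 0, -30]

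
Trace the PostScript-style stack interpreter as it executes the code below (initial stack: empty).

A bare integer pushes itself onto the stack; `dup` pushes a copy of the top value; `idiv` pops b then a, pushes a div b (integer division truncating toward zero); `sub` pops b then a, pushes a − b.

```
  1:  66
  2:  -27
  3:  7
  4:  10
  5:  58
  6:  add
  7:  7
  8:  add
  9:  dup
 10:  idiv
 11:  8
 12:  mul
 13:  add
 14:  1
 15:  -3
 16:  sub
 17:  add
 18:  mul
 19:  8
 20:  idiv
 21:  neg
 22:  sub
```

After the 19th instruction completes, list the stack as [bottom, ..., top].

[66, -513, 8]

66   -> [66]
-27  -> [66, -27]
7    -> [66, -27, 7]
10   -> [66, -27, 7, 10]
58   -> [66, -27, 7, 10, 58]
add  -> [66, -27, 7, 68]
7    -> [66, -27, 7, 68, 7]
add  -> [66, -27, 7, 75]
dup  -> [66, -27, 7, 75, 75]
idiv -> [66, -27, 7, 1]
8    -> [66, -27, 7, 1, 8]
mul  -> [66, -27, 7, 8]
add  -> [66, -27, 15]
1    -> [66, -27, 15, 1]
-3   -> [66, -27, 15, 1, -3]
sub  -> [66, -27, 15, 4]
add  -> [66, -27, 19]
mul  -> [66, -513]
8    -> [66, -513, 8]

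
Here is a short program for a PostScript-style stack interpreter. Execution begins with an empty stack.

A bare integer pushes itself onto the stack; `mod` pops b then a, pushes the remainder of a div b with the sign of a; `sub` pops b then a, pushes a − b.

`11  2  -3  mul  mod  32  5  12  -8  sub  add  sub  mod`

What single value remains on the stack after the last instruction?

5

11  : [11]
2   : [11, 2]
-3  : [11, 2, -3]
mul : [11, -6]
mod : [5]
32  : [5, 32]
5   : [5, 32, 5]
12  : [5, 32, 5, 12]
-8  : [5, 32, 5, 12, -8]
sub : [5, 32, 5, 20]
add : [5, 32, 25]
sub : [5, 7]
mod : [5]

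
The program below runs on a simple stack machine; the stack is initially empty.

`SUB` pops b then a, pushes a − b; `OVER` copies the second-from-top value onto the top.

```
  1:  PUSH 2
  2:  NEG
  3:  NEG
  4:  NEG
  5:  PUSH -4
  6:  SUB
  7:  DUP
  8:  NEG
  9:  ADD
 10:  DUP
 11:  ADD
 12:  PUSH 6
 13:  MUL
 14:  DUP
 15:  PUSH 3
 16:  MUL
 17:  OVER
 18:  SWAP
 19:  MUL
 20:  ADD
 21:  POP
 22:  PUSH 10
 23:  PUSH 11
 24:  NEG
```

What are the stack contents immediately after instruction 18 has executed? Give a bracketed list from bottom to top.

PUSH 2  -> 2
NEG     -> -2
NEG     -> 2
NEG     -> -2
PUSH -4 -> -2 -4
SUB     -> 2
DUP     -> 2 2
NEG     -> 2 -2
ADD     -> 0
DUP     -> 0 0
ADD     -> 0
PUSH 6  -> 0 6
MUL     -> 0
DUP     -> 0 0
PUSH 3  -> 0 0 3
MUL     -> 0 0
OVER    -> 0 0 0
SWAP    -> 0 0 0

[0, 0, 0]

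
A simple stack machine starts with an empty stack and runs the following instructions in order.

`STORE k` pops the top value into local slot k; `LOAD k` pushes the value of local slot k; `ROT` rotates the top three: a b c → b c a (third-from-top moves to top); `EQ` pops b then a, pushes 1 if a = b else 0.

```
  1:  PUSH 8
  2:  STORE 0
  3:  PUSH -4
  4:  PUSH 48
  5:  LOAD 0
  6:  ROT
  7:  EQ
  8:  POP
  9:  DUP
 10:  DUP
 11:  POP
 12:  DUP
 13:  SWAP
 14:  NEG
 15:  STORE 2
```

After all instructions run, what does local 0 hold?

8

PUSH 8   8
STORE 0  (empty)
PUSH -4  -4
PUSH 48  -4 48
LOAD 0   -4 48 8
ROT      48 8 -4
EQ       48 0
POP      48
DUP      48 48
DUP      48 48 48
POP      48 48
DUP      48 48 48
SWAP     48 48 48
NEG      48 48 -48
STORE 2  48 48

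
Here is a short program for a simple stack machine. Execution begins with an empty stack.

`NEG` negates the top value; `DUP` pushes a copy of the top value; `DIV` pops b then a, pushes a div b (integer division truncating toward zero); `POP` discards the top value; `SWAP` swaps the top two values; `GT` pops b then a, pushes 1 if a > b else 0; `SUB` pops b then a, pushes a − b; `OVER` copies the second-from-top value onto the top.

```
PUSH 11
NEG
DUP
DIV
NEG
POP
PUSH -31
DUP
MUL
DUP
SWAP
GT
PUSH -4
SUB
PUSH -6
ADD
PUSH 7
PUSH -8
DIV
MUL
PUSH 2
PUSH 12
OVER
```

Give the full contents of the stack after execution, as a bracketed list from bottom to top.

[0, 2, 12, 2]

PUSH 11  → 11
NEG      → -11
DUP      → -11 -11
DIV      → 1
NEG      → -1
POP      → (empty)
PUSH -31 → -31
DUP      → -31 -31
MUL      → 961
DUP      → 961 961
SWAP     → 961 961
GT       → 0
PUSH -4  → 0 -4
SUB      → 4
PUSH -6  → 4 -6
ADD      → -2
PUSH 7   → -2 7
PUSH -8  → -2 7 -8
DIV      → -2 0
MUL      → 0
PUSH 2   → 0 2
PUSH 12  → 0 2 12
OVER     → 0 2 12 2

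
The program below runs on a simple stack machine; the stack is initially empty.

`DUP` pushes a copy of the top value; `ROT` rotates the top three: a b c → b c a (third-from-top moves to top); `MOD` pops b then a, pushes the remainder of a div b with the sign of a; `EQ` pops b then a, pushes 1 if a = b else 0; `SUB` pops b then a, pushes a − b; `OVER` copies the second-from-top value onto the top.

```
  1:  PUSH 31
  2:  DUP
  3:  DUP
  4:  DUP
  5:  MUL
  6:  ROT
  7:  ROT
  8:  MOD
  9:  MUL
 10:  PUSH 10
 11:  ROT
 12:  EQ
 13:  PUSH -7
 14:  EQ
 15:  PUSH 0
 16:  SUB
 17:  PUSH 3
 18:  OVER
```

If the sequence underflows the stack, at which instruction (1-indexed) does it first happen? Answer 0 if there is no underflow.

PUSH 31 : 31
DUP     : 31 31
DUP     : 31 31 31
DUP     : 31 31 31 31
MUL     : 31 31 961
ROT     : 31 961 31
ROT     : 961 31 31
MOD     : 961 0
MUL     : 0
PUSH 10 : 0 10
ROT  — needs 3 operands, stack has 2 → underflow

11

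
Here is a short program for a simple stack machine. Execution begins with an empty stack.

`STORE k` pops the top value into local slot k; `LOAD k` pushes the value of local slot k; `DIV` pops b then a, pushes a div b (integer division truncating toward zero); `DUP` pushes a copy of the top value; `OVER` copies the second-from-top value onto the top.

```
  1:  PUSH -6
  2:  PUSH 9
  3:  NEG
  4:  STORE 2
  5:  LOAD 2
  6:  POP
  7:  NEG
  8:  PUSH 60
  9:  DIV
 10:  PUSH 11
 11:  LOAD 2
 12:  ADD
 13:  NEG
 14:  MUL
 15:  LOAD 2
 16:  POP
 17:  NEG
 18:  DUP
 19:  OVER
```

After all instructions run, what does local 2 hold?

PUSH -6 → -6
PUSH 9  → -6 9
NEG     → -6 -9
STORE 2 → -6
LOAD 2  → -6 -9
POP     → -6
NEG     → 6
PUSH 60 → 6 60
DIV     → 0
PUSH 11 → 0 11
LOAD 2  → 0 11 -9
ADD     → 0 2
NEG     → 0 -2
MUL     → 0
LOAD 2  → 0 -9
POP     → 0
NEG     → 0
DUP     → 0 0
OVER    → 0 0 0

-9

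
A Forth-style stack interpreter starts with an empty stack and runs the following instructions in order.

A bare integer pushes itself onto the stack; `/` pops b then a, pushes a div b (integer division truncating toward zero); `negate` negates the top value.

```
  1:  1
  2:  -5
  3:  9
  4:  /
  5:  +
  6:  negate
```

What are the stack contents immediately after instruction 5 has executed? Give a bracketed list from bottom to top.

1  : [1]
-5 : [1, -5]
9  : [1, -5, 9]
/  : [1, 0]
+  : [1]

[1]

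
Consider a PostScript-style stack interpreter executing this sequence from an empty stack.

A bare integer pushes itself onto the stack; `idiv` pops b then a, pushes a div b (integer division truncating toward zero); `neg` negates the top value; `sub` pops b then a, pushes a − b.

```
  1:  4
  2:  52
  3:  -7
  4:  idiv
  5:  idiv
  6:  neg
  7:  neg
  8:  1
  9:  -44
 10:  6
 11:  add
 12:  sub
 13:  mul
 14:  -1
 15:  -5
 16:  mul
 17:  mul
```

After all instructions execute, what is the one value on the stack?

4    : 4
52   : 4 52
-7   : 4 52 -7
idiv : 4 -7
idiv : 0
neg  : 0
neg  : 0
1    : 0 1
-44  : 0 1 -44
6    : 0 1 -44 6
add  : 0 1 -38
sub  : 0 39
mul  : 0
-1   : 0 -1
-5   : 0 -1 -5
mul  : 0 5
mul  : 0

0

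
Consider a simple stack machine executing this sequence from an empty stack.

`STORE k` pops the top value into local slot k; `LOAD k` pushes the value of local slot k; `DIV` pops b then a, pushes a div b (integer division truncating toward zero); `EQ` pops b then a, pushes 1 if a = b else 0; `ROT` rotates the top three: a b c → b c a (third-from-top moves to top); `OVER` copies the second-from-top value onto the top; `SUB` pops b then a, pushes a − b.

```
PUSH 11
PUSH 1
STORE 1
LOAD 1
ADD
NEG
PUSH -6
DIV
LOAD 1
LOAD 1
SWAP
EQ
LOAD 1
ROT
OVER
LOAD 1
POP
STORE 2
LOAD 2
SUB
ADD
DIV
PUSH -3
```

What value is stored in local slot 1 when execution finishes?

1

PUSH 11 : [11]
PUSH 1  : [11, 1]
STORE 1 : [11]
LOAD 1  : [11, 1]
ADD     : [12]
NEG     : [-12]
PUSH -6 : [-12, -6]
DIV     : [2]
LOAD 1  : [2, 1]
LOAD 1  : [2, 1, 1]
SWAP    : [2, 1, 1]
EQ      : [2, 1]
LOAD 1  : [2, 1, 1]
ROT     : [1, 1, 2]
OVER    : [1, 1, 2, 1]
LOAD 1  : [1, 1, 2, 1, 1]
POP     : [1, 1, 2, 1]
STORE 2 : [1, 1, 2]
LOAD 2  : [1, 1, 2, 1]
SUB     : [1, 1, 1]
ADD     : [1, 2]
DIV     : [0]
PUSH -3 : [0, -3]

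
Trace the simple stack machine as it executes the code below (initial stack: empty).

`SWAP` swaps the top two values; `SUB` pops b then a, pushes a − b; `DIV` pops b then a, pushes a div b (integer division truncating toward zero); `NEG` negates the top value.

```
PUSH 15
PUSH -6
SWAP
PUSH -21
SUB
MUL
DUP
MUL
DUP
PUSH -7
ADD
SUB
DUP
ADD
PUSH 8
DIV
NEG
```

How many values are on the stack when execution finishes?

PUSH 15  -> [15]
PUSH -6  -> [15, -6]
SWAP     -> [-6, 15]
PUSH -21 -> [-6, 15, -21]
SUB      -> [-6, 36]
MUL      -> [-216]
DUP      -> [-216, -216]
MUL      -> [46656]
DUP      -> [46656, 46656]
PUSH -7  -> [46656, 46656, -7]
ADD      -> [46656, 46649]
SUB      -> [7]
DUP      -> [7, 7]
ADD      -> [14]
PUSH 8   -> [14, 8]
DIV      -> [1]
NEG      -> [-1]

1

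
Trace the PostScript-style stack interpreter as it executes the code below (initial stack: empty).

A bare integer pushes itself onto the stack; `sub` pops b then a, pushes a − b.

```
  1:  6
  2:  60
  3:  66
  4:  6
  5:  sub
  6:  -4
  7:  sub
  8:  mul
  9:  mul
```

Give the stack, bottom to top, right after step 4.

6  : 6
60 : 6 60
66 : 6 60 66
6  : 6 60 66 6

[6, 60, 66, 6]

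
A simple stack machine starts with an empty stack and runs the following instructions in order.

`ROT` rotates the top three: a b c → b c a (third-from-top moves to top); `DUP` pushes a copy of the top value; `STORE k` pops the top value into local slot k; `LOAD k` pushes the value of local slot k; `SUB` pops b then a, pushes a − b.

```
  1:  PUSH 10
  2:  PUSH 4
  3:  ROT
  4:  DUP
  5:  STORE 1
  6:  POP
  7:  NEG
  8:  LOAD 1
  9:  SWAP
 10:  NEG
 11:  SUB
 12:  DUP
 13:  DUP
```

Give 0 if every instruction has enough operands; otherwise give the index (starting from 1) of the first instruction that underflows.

PUSH 10 : [10]
PUSH 4  : [10, 4]
ROT  — needs 3 operands, stack has 2 → underflow

3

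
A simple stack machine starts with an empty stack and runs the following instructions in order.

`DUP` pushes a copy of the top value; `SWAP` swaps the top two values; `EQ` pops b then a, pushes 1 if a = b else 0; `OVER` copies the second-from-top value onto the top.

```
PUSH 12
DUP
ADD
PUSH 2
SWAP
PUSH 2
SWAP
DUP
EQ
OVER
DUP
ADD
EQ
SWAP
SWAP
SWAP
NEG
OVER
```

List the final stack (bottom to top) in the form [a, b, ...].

[2, 0, -2, 0]

PUSH 12  [12]
DUP      [12, 12]
ADD      [24]
PUSH 2   [24, 2]
SWAP     [2, 24]
PUSH 2   [2, 24, 2]
SWAP     [2, 2, 24]
DUP      [2, 2, 24, 24]
EQ       [2, 2, 1]
OVER     [2, 2, 1, 2]
DUP      [2, 2, 1, 2, 2]
ADD      [2, 2, 1, 4]
EQ       [2, 2, 0]
SWAP     [2, 0, 2]
SWAP     [2, 2, 0]
SWAP     [2, 0, 2]
NEG      [2, 0, -2]
OVER     [2, 0, -2, 0]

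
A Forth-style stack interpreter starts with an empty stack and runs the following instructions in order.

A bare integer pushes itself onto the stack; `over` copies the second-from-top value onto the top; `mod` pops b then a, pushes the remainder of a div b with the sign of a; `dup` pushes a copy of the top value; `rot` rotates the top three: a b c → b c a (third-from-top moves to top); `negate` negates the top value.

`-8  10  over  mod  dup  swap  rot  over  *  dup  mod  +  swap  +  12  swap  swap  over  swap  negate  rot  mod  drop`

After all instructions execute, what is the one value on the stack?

-8     -> [-8]
10     -> [-8, 10]
over   -> [-8, 10, -8]
mod    -> [-8, 2]
dup    -> [-8, 2, 2]
swap   -> [-8, 2, 2]
rot    -> [2, 2, -8]
over   -> [2, 2, -8, 2]
*      -> [2, 2, -16]
dup    -> [2, 2, -16, -16]
mod    -> [2, 2, 0]
+      -> [2, 2]
swap   -> [2, 2]
+      -> [4]
12     -> [4, 12]
swap   -> [12, 4]
swap   -> [4, 12]
over   -> [4, 12, 4]
swap   -> [4, 4, 12]
negate -> [4, 4, -12]
rot    -> [4, -12, 4]
mod    -> [4, 0]
drop   -> [4]

4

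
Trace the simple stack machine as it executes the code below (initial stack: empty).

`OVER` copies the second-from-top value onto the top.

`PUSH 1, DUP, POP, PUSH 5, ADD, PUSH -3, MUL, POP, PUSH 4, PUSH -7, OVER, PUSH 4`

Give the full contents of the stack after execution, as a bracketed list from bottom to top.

[4, -7, 4, 4]

PUSH 1  : 1
DUP     : 1 1
POP     : 1
PUSH 5  : 1 5
ADD     : 6
PUSH -3 : 6 -3
MUL     : -18
POP     : (empty)
PUSH 4  : 4
PUSH -7 : 4 -7
OVER    : 4 -7 4
PUSH 4  : 4 -7 4 4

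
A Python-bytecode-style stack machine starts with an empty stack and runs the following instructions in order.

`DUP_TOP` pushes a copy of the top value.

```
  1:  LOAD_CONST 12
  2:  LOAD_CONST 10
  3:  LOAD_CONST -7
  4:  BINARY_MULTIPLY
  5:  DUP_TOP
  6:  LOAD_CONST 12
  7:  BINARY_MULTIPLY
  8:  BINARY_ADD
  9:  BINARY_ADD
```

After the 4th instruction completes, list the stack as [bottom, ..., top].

LOAD_CONST 12   → [12]
LOAD_CONST 10   → [12, 10]
LOAD_CONST -7   → [12, 10, -7]
BINARY_MULTIPLY → [12, -70]

[12, -70]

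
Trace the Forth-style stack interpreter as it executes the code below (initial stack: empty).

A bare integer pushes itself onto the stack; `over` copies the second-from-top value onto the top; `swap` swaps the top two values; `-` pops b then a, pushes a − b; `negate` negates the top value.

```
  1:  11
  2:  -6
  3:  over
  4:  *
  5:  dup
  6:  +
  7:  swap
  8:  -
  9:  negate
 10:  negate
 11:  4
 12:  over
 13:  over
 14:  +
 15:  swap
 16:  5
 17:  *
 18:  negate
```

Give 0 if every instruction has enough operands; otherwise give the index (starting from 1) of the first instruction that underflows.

0

11     : [11]
-6     : [11, -6]
over   : [11, -6, 11]
*      : [11, -66]
dup    : [11, -66, -66]
+      : [11, -132]
swap   : [-132, 11]
-      : [-143]
negate : [143]
negate : [-143]
4      : [-143, 4]
over   : [-143, 4, -143]
over   : [-143, 4, -143, 4]
+      : [-143, 4, -139]
swap   : [-143, -139, 4]
5      : [-143, -139, 4, 5]
*      : [-143, -139, 20]
negate : [-143, -139, -20]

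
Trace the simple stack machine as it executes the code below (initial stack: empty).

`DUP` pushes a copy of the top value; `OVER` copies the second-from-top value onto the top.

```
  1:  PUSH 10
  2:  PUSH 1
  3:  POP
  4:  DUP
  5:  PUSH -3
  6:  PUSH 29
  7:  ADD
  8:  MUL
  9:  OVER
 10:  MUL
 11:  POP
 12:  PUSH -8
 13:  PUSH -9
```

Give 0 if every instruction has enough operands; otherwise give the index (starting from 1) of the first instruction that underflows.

PUSH 10 → 10
PUSH 1  → 10 1
POP     → 10
DUP     → 10 10
PUSH -3 → 10 10 -3
PUSH 29 → 10 10 -3 29
ADD     → 10 10 26
MUL     → 10 260
OVER    → 10 260 10
MUL     → 10 2600
POP     → 10
PUSH -8 → 10 -8
PUSH -9 → 10 -8 -9

0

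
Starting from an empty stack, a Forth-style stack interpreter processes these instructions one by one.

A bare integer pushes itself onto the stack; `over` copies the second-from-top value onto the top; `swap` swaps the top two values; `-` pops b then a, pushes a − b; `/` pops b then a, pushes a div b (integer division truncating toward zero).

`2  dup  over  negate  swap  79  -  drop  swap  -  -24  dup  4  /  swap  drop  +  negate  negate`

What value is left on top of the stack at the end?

-10

2       2
dup     2 2
over    2 2 2
negate  2 2 -2
swap    2 -2 2
79      2 -2 2 79
-       2 -2 -77
drop    2 -2
swap    -2 2
-       -4
-24     -4 -24
dup     -4 -24 -24
4       -4 -24 -24 4
/       -4 -24 -6
swap    -4 -6 -24
drop    -4 -6
+       -10
negate  10
negate  -10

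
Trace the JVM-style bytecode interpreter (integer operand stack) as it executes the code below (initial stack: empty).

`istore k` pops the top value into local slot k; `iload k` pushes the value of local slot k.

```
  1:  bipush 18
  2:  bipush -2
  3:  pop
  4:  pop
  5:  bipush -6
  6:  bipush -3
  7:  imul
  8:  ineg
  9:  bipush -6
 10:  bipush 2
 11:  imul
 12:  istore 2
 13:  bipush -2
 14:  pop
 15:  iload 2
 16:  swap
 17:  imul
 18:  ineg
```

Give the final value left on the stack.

-216

bipush 18  [18]
bipush -2  [18, -2]
pop        [18]
pop        []
bipush -6  [-6]
bipush -3  [-6, -3]
imul       [18]
ineg       [-18]
bipush -6  [-18, -6]
bipush 2   [-18, -6, 2]
imul       [-18, -12]
istore 2   [-18]
bipush -2  [-18, -2]
pop        [-18]
iload 2    [-18, -12]
swap       [-12, -18]
imul       [216]
ineg       [-216]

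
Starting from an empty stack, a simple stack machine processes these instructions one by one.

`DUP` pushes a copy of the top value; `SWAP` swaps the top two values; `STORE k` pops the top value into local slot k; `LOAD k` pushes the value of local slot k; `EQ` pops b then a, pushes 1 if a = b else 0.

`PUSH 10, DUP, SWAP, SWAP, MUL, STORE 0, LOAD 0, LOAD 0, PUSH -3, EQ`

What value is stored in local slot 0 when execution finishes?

100

PUSH 10 -> [10]
DUP     -> [10, 10]
SWAP    -> [10, 10]
SWAP    -> [10, 10]
MUL     -> [100]
STORE 0 -> []
LOAD 0  -> [100]
LOAD 0  -> [100, 100]
PUSH -3 -> [100, 100, -3]
EQ      -> [100, 0]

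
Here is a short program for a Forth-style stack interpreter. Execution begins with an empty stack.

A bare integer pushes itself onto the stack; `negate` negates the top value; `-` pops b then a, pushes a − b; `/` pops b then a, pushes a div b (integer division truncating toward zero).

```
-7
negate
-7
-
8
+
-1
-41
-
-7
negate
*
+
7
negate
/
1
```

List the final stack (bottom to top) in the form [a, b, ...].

-7      [-7]
negate  [7]
-7      [7, -7]
-       [14]
8       [14, 8]
+       [22]
-1      [22, -1]
-41     [22, -1, -41]
-       [22, 40]
-7      [22, 40, -7]
negate  [22, 40, 7]
*       [22, 280]
+       [302]
7       [302, 7]
negate  [302, -7]
/       [-43]
1       [-43, 1]

[-43, 1]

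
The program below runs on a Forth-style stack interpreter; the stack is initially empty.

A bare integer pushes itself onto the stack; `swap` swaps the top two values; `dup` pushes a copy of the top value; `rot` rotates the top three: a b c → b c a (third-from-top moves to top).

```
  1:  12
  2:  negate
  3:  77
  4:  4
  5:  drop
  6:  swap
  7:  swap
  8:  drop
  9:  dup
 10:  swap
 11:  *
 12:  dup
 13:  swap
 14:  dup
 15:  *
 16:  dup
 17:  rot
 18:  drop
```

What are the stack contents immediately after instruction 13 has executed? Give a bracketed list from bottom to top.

[144, 144]

12      [12]
negate  [-12]
77      [-12, 77]
4       [-12, 77, 4]
drop    [-12, 77]
swap    [77, -12]
swap    [-12, 77]
drop    [-12]
dup     [-12, -12]
swap    [-12, -12]
*       [144]
dup     [144, 144]
swap    [144, 144]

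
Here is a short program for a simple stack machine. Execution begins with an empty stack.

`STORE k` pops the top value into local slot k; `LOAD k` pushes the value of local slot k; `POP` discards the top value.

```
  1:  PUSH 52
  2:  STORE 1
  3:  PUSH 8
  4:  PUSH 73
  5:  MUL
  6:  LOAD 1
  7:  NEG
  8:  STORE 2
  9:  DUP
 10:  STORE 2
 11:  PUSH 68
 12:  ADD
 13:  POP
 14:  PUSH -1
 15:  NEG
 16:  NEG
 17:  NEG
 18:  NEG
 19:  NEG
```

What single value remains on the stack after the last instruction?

1

PUSH 52  [52]
STORE 1  []
PUSH 8   [8]
PUSH 73  [8, 73]
MUL      [584]
LOAD 1   [584, 52]
NEG      [584, -52]
STORE 2  [584]
DUP      [584, 584]
STORE 2  [584]
PUSH 68  [584, 68]
ADD      [652]
POP      []
PUSH -1  [-1]
NEG      [1]
NEG      [-1]
NEG      [1]
NEG      [-1]
NEG      [1]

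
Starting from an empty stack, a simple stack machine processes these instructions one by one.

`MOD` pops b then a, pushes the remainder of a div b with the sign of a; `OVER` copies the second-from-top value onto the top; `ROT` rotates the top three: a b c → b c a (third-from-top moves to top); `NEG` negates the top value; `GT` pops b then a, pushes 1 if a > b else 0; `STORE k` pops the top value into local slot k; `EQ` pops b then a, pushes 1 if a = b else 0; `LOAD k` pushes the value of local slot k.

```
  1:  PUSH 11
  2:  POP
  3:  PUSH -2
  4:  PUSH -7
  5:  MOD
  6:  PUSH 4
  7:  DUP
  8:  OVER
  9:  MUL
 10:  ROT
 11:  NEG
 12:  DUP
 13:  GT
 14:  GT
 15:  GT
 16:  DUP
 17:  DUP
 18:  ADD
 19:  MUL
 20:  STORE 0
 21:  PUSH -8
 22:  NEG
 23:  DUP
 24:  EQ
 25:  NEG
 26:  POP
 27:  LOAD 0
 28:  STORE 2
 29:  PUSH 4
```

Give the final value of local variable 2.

2

PUSH 11 -> [11]
POP     -> []
PUSH -2 -> [-2]
PUSH -7 -> [-2, -7]
MOD     -> [-2]
PUSH 4  -> [-2, 4]
DUP     -> [-2, 4, 4]
OVER    -> [-2, 4, 4, 4]
MUL     -> [-2, 4, 16]
ROT     -> [4, 16, -2]
NEG     -> [4, 16, 2]
DUP     -> [4, 16, 2, 2]
GT      -> [4, 16, 0]
GT      -> [4, 1]
GT      -> [1]
DUP     -> [1, 1]
DUP     -> [1, 1, 1]
ADD     -> [1, 2]
MUL     -> [2]
STORE 0 -> []
PUSH -8 -> [-8]
NEG     -> [8]
DUP     -> [8, 8]
EQ      -> [1]
NEG     -> [-1]
POP     -> []
LOAD 0  -> [2]
STORE 2 -> []
PUSH 4  -> [4]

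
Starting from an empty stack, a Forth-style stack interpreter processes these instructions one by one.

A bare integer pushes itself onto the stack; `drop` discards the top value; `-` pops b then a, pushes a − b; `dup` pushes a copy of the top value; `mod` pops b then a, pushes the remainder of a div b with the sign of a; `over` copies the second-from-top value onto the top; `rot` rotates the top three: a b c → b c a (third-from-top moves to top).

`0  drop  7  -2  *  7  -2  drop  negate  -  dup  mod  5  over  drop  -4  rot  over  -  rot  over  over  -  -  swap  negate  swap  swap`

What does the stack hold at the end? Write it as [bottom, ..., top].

0      -> [0]
drop   -> []
7      -> [7]
-2     -> [7, -2]
*      -> [-14]
7      -> [-14, 7]
-2     -> [-14, 7, -2]
drop   -> [-14, 7]
negate -> [-14, -7]
-      -> [-7]
dup    -> [-7, -7]
mod    -> [0]
5      -> [0, 5]
over   -> [0, 5, 0]
drop   -> [0, 5]
-4     -> [0, 5, -4]
rot    -> [5, -4, 0]
over   -> [5, -4, 0, -4]
-      -> [5, -4, 4]
rot    -> [-4, 4, 5]
over   -> [-4, 4, 5, 4]
over   -> [-4, 4, 5, 4, 5]
-      -> [-4, 4, 5, -1]
-      -> [-4, 4, 6]
swap   -> [-4, 6, 4]
negate -> [-4, 6, -4]
swap   -> [-4, -4, 6]
swap   -> [-4, 6, -4]

[-4, 6, -4]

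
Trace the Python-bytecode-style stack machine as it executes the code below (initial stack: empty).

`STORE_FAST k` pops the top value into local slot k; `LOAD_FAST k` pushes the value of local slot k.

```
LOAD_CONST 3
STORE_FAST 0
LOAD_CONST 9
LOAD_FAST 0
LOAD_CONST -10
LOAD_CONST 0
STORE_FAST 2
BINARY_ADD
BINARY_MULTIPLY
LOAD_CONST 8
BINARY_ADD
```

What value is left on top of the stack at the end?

-55

LOAD_CONST 3    -> 3
STORE_FAST 0    -> (empty)
LOAD_CONST 9    -> 9
LOAD_FAST 0     -> 9 3
LOAD_CONST -10  -> 9 3 -10
LOAD_CONST 0    -> 9 3 -10 0
STORE_FAST 2    -> 9 3 -10
BINARY_ADD      -> 9 -7
BINARY_MULTIPLY -> -63
LOAD_CONST 8    -> -63 8
BINARY_ADD      -> -55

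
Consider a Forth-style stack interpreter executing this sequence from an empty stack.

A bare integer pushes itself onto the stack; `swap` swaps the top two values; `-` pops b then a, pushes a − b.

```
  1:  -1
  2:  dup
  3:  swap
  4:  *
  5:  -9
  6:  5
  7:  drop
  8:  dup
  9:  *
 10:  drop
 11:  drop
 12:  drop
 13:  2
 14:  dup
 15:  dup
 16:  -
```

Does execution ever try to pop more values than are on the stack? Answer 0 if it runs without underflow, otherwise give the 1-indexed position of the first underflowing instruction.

12

-1   : [-1]
dup  : [-1, -1]
swap : [-1, -1]
*    : [1]
-9   : [1, -9]
5    : [1, -9, 5]
drop : [1, -9]
dup  : [1, -9, -9]
*    : [1, 81]
drop : [1]
drop : []
drop  — needs 1 operand, stack has 0 → underflow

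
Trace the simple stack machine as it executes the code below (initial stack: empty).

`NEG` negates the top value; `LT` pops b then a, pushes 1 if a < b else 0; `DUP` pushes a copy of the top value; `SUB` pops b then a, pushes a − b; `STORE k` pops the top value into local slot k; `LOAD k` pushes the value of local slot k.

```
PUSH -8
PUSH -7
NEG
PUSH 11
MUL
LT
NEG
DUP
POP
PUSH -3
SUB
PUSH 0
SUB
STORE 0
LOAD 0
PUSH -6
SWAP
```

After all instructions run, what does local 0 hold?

PUSH -8 → -8
PUSH -7 → -8 -7
NEG     → -8 7
PUSH 11 → -8 7 11
MUL     → -8 77
LT      → 1
NEG     → -1
DUP     → -1 -1
POP     → -1
PUSH -3 → -1 -3
SUB     → 2
PUSH 0  → 2 0
SUB     → 2
STORE 0 → (empty)
LOAD 0  → 2
PUSH -6 → 2 -6
SWAP    → -6 2

2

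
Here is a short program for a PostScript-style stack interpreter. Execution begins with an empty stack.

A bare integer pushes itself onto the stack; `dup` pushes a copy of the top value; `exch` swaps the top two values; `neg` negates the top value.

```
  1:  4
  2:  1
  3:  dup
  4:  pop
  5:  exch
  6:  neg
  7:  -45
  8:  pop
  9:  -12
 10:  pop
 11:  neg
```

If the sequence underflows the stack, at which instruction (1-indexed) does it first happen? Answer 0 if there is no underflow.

0

4    → 4
1    → 4 1
dup  → 4 1 1
pop  → 4 1
exch → 1 4
neg  → 1 -4
-45  → 1 -4 -45
pop  → 1 -4
-12  → 1 -4 -12
pop  → 1 -4
neg  → 1 4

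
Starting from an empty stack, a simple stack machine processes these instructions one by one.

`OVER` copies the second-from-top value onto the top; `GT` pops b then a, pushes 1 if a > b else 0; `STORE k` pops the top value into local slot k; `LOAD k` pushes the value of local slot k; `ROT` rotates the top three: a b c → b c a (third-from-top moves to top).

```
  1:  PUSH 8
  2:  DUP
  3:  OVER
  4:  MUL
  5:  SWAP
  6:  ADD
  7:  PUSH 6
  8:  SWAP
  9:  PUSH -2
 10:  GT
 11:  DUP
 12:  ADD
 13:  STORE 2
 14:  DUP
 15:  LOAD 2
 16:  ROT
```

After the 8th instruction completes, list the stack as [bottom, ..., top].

[6, 72]

PUSH 8  8
DUP     8 8
OVER    8 8 8
MUL     8 64
SWAP    64 8
ADD     72
PUSH 6  72 6
SWAP    6 72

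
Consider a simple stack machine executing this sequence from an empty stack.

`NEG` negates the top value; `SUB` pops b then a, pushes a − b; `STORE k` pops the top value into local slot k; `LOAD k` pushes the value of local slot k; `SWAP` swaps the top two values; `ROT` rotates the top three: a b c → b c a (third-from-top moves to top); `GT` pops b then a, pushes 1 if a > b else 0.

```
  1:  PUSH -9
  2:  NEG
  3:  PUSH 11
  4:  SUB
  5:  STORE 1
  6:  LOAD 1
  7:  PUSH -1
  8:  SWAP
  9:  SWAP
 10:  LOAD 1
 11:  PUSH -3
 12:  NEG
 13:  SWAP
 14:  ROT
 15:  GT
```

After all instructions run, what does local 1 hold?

PUSH -9  -9
NEG      9
PUSH 11  9 11
SUB      -2
STORE 1  (empty)
LOAD 1   -2
PUSH -1  -2 -1
SWAP     -1 -2
SWAP     -2 -1
LOAD 1   -2 -1 -2
PUSH -3  -2 -1 -2 -3
NEG      -2 -1 -2 3
SWAP     -2 -1 3 -2
ROT      -2 3 -2 -1
GT       -2 3 0

-2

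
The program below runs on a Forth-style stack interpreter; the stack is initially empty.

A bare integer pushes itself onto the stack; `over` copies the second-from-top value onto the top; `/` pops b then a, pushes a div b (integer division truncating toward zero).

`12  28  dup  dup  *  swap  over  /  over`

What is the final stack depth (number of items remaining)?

12   : [12]
28   : [12, 28]
dup  : [12, 28, 28]
dup  : [12, 28, 28, 28]
*    : [12, 28, 784]
swap : [12, 784, 28]
over : [12, 784, 28, 784]
/    : [12, 784, 0]
over : [12, 784, 0, 784]

4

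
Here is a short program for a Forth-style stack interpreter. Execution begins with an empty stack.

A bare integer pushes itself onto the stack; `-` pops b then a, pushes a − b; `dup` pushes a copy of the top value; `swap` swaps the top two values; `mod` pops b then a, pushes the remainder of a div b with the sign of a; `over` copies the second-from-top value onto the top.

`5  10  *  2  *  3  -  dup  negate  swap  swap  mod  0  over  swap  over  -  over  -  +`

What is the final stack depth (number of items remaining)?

2

5      -> 5
10     -> 5 10
*      -> 50
2      -> 50 2
*      -> 100
3      -> 100 3
-      -> 97
dup    -> 97 97
negate -> 97 -97
swap   -> -97 97
swap   -> 97 -97
mod    -> 0
0      -> 0 0
over   -> 0 0 0
swap   -> 0 0 0
over   -> 0 0 0 0
-      -> 0 0 0
over   -> 0 0 0 0
-      -> 0 0 0
+      -> 0 0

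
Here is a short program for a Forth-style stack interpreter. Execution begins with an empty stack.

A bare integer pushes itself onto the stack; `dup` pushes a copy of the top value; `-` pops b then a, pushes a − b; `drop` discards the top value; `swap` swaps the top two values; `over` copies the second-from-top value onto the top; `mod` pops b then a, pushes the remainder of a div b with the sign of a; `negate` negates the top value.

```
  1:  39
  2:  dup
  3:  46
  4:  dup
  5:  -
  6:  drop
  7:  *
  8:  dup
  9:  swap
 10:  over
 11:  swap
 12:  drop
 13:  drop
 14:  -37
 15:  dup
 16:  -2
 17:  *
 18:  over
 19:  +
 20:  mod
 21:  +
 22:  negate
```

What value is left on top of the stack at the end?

39     -> [39]
dup    -> [39, 39]
46     -> [39, 39, 46]
dup    -> [39, 39, 46, 46]
-      -> [39, 39, 0]
drop   -> [39, 39]
*      -> [1521]
dup    -> [1521, 1521]
swap   -> [1521, 1521]
over   -> [1521, 1521, 1521]
swap   -> [1521, 1521, 1521]
drop   -> [1521, 1521]
drop   -> [1521]
-37    -> [1521, -37]
dup    -> [1521, -37, -37]
-2     -> [1521, -37, -37, -2]
*      -> [1521, -37, 74]
over   -> [1521, -37, 74, -37]
+      -> [1521, -37, 37]
mod    -> [1521, 0]
+      -> [1521]
negate -> [-1521]

-1521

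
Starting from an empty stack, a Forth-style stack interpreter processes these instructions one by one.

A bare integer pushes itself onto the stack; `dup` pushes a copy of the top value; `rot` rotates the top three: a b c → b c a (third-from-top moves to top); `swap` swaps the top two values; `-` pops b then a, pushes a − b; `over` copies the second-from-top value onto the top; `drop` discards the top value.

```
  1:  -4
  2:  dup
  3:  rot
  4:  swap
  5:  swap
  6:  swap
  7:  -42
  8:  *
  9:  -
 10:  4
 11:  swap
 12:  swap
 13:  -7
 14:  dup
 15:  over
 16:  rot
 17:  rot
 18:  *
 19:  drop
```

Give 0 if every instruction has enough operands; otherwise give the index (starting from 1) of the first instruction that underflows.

-4  : -4
dup : -4 -4
rot  — needs 3 operands, stack has 2 → underflow

3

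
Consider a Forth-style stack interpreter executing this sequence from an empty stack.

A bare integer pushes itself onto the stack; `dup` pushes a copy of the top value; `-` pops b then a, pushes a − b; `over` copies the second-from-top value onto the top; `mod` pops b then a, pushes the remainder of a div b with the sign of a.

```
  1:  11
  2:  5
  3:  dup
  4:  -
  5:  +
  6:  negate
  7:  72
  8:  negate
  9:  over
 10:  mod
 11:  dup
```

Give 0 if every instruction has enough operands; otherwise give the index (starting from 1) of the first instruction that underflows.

11     -> [11]
5      -> [11, 5]
dup    -> [11, 5, 5]
-      -> [11, 0]
+      -> [11]
negate -> [-11]
72     -> [-11, 72]
negate -> [-11, -72]
over   -> [-11, -72, -11]
mod    -> [-11, -6]
dup    -> [-11, -6, -6]

0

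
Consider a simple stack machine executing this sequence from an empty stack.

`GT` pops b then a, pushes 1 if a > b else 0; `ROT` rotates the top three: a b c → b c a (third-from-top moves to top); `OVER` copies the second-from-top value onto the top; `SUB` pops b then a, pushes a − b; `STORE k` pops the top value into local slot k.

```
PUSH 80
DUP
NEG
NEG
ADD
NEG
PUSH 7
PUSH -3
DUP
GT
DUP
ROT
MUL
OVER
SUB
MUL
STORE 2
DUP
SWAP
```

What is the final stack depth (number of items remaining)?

2

PUSH 80 → [80]
DUP     → [80, 80]
NEG     → [80, -80]
NEG     → [80, 80]
ADD     → [160]
NEG     → [-160]
PUSH 7  → [-160, 7]
PUSH -3 → [-160, 7, -3]
DUP     → [-160, 7, -3, -3]
GT      → [-160, 7, 0]
DUP     → [-160, 7, 0, 0]
ROT     → [-160, 0, 0, 7]
MUL     → [-160, 0, 0]
OVER    → [-160, 0, 0, 0]
SUB     → [-160, 0, 0]
MUL     → [-160, 0]
STORE 2 → [-160]
DUP     → [-160, -160]
SWAP    → [-160, -160]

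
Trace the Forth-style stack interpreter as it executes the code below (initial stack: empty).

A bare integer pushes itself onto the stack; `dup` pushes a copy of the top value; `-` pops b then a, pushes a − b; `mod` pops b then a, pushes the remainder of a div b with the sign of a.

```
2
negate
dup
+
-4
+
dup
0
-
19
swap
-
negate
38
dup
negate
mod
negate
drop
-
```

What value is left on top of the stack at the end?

19

2      -> 2
negate -> -2
dup    -> -2 -2
+      -> -4
-4     -> -4 -4
+      -> -8
dup    -> -8 -8
0      -> -8 -8 0
-      -> -8 -8
19     -> -8 -8 19
swap   -> -8 19 -8
-      -> -8 27
negate -> -8 -27
38     -> -8 -27 38
dup    -> -8 -27 38 38
negate -> -8 -27 38 -38
mod    -> -8 -27 0
negate -> -8 -27 0
drop   -> -8 -27
-      -> 19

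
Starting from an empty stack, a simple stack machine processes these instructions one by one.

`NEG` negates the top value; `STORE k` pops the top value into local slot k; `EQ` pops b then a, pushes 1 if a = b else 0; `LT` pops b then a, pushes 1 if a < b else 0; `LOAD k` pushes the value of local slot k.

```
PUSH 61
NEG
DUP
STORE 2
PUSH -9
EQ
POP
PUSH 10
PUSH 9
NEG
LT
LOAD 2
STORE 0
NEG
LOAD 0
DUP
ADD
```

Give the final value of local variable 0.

-61

PUSH 61 → 61
NEG     → -61
DUP     → -61 -61
STORE 2 → -61
PUSH -9 → -61 -9
EQ      → 0
POP     → (empty)
PUSH 10 → 10
PUSH 9  → 10 9
NEG     → 10 -9
LT      → 0
LOAD 2  → 0 -61
STORE 0 → 0
NEG     → 0
LOAD 0  → 0 -61
DUP     → 0 -61 -61
ADD     → 0 -122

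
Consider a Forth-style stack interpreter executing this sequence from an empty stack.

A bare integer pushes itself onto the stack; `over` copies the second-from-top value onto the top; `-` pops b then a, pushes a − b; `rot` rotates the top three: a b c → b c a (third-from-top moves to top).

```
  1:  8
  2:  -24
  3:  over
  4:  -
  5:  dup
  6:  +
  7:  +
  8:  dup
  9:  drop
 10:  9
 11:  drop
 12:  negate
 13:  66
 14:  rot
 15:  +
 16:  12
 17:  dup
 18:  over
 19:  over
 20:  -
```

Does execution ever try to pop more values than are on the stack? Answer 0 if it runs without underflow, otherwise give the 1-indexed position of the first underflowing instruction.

14

8      → [8]
-24    → [8, -24]
over   → [8, -24, 8]
-      → [8, -32]
dup    → [8, -32, -32]
+      → [8, -64]
+      → [-56]
dup    → [-56, -56]
drop   → [-56]
9      → [-56, 9]
drop   → [-56]
negate → [56]
66     → [56, 66]
rot  — needs 3 operands, stack has 2 → underflow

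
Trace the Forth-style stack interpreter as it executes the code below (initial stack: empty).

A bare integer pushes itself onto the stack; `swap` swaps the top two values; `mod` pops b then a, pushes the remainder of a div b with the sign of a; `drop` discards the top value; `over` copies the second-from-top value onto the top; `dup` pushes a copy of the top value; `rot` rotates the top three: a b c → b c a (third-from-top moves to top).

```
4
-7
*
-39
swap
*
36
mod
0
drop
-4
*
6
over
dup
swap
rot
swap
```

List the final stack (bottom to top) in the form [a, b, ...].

4     [4]
-7    [4, -7]
*     [-28]
-39   [-28, -39]
swap  [-39, -28]
*     [1092]
36    [1092, 36]
mod   [12]
0     [12, 0]
drop  [12]
-4    [12, -4]
*     [-48]
6     [-48, 6]
over  [-48, 6, -48]
dup   [-48, 6, -48, -48]
swap  [-48, 6, -48, -48]
rot   [-48, -48, -48, 6]
swap  [-48, -48, 6, -48]

[-48, -48, 6, -48]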